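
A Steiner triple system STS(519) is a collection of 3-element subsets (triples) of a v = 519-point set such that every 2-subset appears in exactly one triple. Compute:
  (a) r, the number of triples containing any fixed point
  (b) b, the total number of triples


An STS(v) is a 2-(v, 3, 1) BIBD: block size k = 3, λ = 1.
Replication: r(k − 1) = λ(v − 1) ⇒ r·2 = 519 − 1 = 518 ⇒ r = 259.
Block count: bk = vr ⇒ b·3 = 519·259 = 134421 ⇒ b = 44807.
(Check via b = v(v − 1)/6 = 519·518/6 = 268842/6 = 44807.)

r = 259, b = 44807.


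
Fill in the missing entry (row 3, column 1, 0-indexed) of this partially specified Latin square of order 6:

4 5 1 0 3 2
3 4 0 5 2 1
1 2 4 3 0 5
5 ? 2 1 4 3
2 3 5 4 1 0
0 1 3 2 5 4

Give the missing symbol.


Row 3 contains symbols [1, 2, 3, 4, 5] — missing [0].
Column 1 contains symbols [1, 2, 3, 4, 5] — missing [0].
The missing symbol must appear in both missing sets; intersection = [0].
Therefore the hidden value is 0.

Missing value = 0.


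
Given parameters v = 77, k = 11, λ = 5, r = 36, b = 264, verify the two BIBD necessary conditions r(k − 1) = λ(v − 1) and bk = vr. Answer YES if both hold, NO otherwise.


Condition (i): r(k − 1) = 36·10 = 360; λ(v − 1) = 5·76 = 380. Match? NO.
Condition (ii): bk = 264·11 = 2904; vr = 77·36 = 2772. Match? NO.
Both conditions hold? NO.

NO


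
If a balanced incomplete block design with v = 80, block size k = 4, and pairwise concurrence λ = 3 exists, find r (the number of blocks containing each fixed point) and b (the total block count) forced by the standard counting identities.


Any 2-(v, k, λ) BIBD satisfies two necessary conditions:
  (i)  Each point sits in r blocks, and counting incidences through any fixed point gives r(k − 1) = λ(v − 1), so r = λ(v − 1)/(k − 1).
  (ii) Total incidences bk = vr, so b = vr/k.
Step 1: r = λ(v − 1)/(k − 1) = 3·(80 − 1)/(4 − 1) = 3·79/3 = 237/3 = 79.
Step 2: b = vr/k = 80·79/4 = 6320/4 = 1580.
Check integrality: r = 79 ∈ Z ✓, b = 1580 ∈ Z ✓.
(These identities are necessary conditions: they determine r and b for any design with these parameters, but do not by themselves prove that one exists.)

r = 79, b = 1580.


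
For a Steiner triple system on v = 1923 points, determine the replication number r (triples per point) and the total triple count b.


An STS(v) is a 2-(v, 3, 1) BIBD: block size k = 3, λ = 1.
Replication: r(k − 1) = λ(v − 1) ⇒ r·2 = 1923 − 1 = 1922 ⇒ r = 961.
Block count: bk = vr ⇒ b·3 = 1923·961 = 1848003 ⇒ b = 616001.

r = 961, b = 616001.


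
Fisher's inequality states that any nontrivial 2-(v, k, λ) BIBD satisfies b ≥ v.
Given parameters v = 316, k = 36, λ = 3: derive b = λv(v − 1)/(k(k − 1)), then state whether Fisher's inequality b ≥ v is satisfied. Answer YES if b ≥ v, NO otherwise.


r = λ(v − 1)/(k − 1) = 3·315/35 = 27.
b = vr/k = 316·27/36 = 237.
Fisher's inequality: b ≥ v ⇔ 237 ≥ 316? NO.

NO


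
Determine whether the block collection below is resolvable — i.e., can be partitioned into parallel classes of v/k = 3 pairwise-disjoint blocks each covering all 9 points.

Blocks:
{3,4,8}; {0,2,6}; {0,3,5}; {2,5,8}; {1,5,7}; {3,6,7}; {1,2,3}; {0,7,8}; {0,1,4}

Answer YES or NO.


v = 9, block size k = 3, number of blocks = 9.
For resolvability, blocks must partition into parallel classes of size v/k = 3.
Total blocks must therefore be a multiple of 3: 9 = 3·3 + 0 ⇒ divisible ✓.
Consider block {0,3,5}. It intersects every other block in the collection, so no parallel class of size 3 can contain it.
Since every block must belong to some parallel class in a resolution, the collection cannot be partitioned into parallel classes.
Resolvable? NO.

NO


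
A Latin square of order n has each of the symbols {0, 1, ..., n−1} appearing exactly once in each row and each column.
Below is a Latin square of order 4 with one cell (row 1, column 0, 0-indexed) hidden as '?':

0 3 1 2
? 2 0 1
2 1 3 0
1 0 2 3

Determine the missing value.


Row 1 contains symbols [0, 1, 2] — missing [3].
Column 0 contains symbols [0, 1, 2] — missing [3].
The missing symbol must appear in both missing sets; intersection = [3].
Therefore the hidden value is 3.

Missing value = 3.


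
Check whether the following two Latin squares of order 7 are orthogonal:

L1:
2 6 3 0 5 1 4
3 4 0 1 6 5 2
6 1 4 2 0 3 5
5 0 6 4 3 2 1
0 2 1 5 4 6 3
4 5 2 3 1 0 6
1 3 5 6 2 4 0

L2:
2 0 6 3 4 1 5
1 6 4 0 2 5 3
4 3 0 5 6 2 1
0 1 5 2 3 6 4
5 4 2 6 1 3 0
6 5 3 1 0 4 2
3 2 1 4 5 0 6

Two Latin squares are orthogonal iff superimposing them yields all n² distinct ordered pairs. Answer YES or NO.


Form the n² = 49 superimposed pairs (L1[i][j], L2[i][j]), row by row (rows and columns indexed from 0):
row 0: (2,2) (6,0) (3,6) (0,3) (5,4) (1,1) (4,5)
row 1: (3,1) (4,6) (0,4) (1,0) (6,2) (5,5) (2,3)
row 2: (6,4) (1,3) (4,0) (2,5) (0,6) (3,2) (5,1)
row 3: (5,0) (0,1) (6,5) (4,2) (3,3) (2,6) (1,4)
row 4: (0,5) (2,4) (1,2) (5,6) (4,1) (6,3) (3,0)
row 5: (4,6) (5,5) (2,3) (3,1) (1,0) (0,4) (6,2)
row 6: (1,3) (3,2) (5,1) (6,4) (2,5) (4,0) (0,6)
Orthogonality requires all 49 pairs distinct.
But the pair (4,6) repeats: cell (1,1) has L1 = 4, L2 = 6, and cell (5,0) has L1 = 4, L2 = 6.
A repeated pair means some other pair never occurs (only 35 distinct pairs out of 49), so the squares are not orthogonal.
Conclusion: NO.

NO


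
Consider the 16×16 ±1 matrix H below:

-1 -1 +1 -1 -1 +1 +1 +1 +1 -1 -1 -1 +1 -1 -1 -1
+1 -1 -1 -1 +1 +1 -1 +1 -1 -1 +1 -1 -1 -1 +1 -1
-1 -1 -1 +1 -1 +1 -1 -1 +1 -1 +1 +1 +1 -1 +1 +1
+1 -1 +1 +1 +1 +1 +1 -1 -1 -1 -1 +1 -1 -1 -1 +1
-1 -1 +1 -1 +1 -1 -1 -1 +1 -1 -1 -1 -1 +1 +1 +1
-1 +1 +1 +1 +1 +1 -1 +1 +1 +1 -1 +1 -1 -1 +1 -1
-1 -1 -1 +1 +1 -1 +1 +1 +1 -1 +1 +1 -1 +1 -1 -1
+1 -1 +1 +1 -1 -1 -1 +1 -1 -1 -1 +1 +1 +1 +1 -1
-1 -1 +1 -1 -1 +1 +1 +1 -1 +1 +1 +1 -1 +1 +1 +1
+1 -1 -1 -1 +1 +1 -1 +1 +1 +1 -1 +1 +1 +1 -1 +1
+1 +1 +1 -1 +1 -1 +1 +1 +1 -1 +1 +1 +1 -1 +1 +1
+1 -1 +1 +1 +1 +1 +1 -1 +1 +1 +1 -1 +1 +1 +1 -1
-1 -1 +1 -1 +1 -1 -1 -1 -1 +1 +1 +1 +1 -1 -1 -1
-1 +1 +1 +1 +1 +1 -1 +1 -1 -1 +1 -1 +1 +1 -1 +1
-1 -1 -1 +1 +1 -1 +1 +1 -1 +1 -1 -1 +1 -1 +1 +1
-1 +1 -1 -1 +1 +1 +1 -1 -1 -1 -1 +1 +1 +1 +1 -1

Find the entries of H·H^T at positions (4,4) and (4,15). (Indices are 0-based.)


Row 4 of H: [-1, -1, 1, -1, 1, -1, -1, -1, 1, -1, -1, -1, -1, 1, 1, 1].
Row 15 of H: [-1, 1, -1, -1, 1, 1, 1, -1, -1, -1, -1, 1, 1, 1, 1, -1].
(H·H^T)[4][4] = Σ_j H[4][j]·H[4][j] = (-1)² + (-1)² + (1)² + (-1)² + (1)² + (-1)² + (-1)² + (-1)² + (1)² + (-1)² + (-1)² + (-1)² + (-1)² + (1)² + (1)² + (1)² = 1 + 1 + 1 + 1 + 1 + 1 + 1 + 1 + 1 + 1 + 1 + 1 + 1 + 1 + 1 + 1 = 16.
(H·H^T)[4][15] = Σ_j H[4][j]·H[15][j] = (-1)·(-1) + (-1)·(1) + (1)·(-1) + (-1)·(-1) + (1)·(1) + (-1)·(1) + (-1)·(1) + (-1)·(-1) + (1)·(-1) + (-1)·(-1) + (-1)·(-1) + (-1)·(1) + (-1)·(1) + (1)·(1) + (1)·(1) + (1)·(-1) = 1 + -1 + -1 + 1 + 1 + -1 + -1 + 1 + -1 + 1 + 1 + -1 + -1 + 1 + 1 + -1 = 0.
So rows 4 and 15 are orthogonal; the diagonal entry equals n = 16.

(4,4) entry = 16; (4,15) entry = 0.


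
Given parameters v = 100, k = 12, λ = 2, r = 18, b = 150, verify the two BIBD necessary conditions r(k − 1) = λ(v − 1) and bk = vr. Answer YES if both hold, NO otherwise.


Condition (i): r(k − 1) = 18·11 = 198; λ(v − 1) = 2·99 = 198. Match? YES.
Condition (ii): bk = 150·12 = 1800; vr = 100·18 = 1800. Match? YES.
Both conditions hold? YES.

YES


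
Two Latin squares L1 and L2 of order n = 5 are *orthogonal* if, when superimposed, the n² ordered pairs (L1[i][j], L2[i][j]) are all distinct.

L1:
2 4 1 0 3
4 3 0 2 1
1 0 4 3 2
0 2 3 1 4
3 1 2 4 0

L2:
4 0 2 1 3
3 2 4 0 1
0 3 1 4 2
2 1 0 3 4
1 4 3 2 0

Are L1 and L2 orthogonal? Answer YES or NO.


Form the n² = 25 superimposed pairs (L1[i][j], L2[i][j]), row by row (rows and columns indexed from 0):
row 0: (2,4) (4,0) (1,2) (0,1) (3,3)
row 1: (4,3) (3,2) (0,4) (2,0) (1,1)
row 2: (1,0) (0,3) (4,1) (3,4) (2,2)
row 3: (0,2) (2,1) (3,0) (1,3) (4,4)
row 4: (3,1) (1,4) (2,3) (4,2) (0,0)
Orthogonality requires all 25 pairs distinct.
Check by first coordinate: for each symbol s of L1, list the L2 entries in the n cells where L1 = s; they must all differ.
  L1 = 0: L2 entries (in reading order) 1, 4, 3, 2, 0 — all 5 distinct ✓
  L1 = 1: L2 entries (in reading order) 2, 1, 0, 3, 4 — all 5 distinct ✓
  L1 = 2: L2 entries (in reading order) 4, 0, 2, 1, 3 — all 5 distinct ✓
  L1 = 3: L2 entries (in reading order) 3, 2, 4, 0, 1 — all 5 distinct ✓
  L1 = 4: L2 entries (in reading order) 0, 3, 1, 4, 2 — all 5 distinct ✓
Every symbol of L1 meets every symbol of L2 exactly once, so all 25 pairs are distinct (25 of 25).
Conclusion: YES.

YES


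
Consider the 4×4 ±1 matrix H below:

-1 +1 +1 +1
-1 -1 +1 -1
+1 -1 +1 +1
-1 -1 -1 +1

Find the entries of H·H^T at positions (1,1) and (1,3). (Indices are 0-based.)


Row 1 of H: [-1, -1, 1, -1].
Row 3 of H: [-1, -1, -1, 1].
(H·H^T)[1][1] = Σ_j H[1][j]·H[1][j] = (-1)² + (-1)² + (1)² + (-1)² = 1 + 1 + 1 + 1 = 4.
(H·H^T)[1][3] = Σ_j H[1][j]·H[3][j] = (-1)·(-1) + (-1)·(-1) + (1)·(-1) + (-1)·(1) = 1 + 1 + -1 + -1 = 0.
So rows 1 and 3 are orthogonal; the diagonal entry equals n = 4.

(1,1) entry = 4; (1,3) entry = 0.


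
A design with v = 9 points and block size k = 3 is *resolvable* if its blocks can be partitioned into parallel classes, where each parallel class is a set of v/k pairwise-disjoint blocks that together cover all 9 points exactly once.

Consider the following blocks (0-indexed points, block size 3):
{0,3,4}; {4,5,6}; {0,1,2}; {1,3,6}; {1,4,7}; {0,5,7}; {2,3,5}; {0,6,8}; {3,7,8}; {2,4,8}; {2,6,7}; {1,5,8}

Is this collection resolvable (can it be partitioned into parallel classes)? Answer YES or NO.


v = 9, block size k = 3, number of blocks = 12.
For resolvability, blocks must partition into parallel classes of size v/k = 3.
Total blocks must therefore be a multiple of 3: 12 = 3·4 + 0 ⇒ divisible ✓.
Greedy packing gives 4 candidate class(es). Each should be a full parallel class (size 3, covers all 9 points).
  Class 1 (3 blocks): {0,3,4}; {2,6,7}; {1,5,8}. Points covered: [0, 1, 2, 3, 4, 5, 6, 7, 8].
  Class 2 (3 blocks): {4,5,6}; {0,1,2}; {3,7,8}. Points covered: [0, 1, 2, 3, 4, 5, 6, 7, 8].
  Class 3 (3 blocks): {1,3,6}; {0,5,7}; {2,4,8}. Points covered: [0, 1, 2, 3, 4, 5, 6, 7, 8].
  Class 4 (3 blocks): {1,4,7}; {2,3,5}; {0,6,8}. Points covered: [0, 1, 2, 3, 4, 5, 6, 7, 8].
All classes full (size 3)? YES. All classes cover every point? YES.
Resolvable? YES.

YES


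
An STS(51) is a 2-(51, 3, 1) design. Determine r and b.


An STS(v) is a 2-(v, 3, 1) BIBD: block size k = 3, λ = 1.
Replication: r(k − 1) = λ(v − 1) ⇒ r·2 = 51 − 1 = 50 ⇒ r = 25.
Block count: bk = vr ⇒ b·3 = 51·25 = 1275 ⇒ b = 425.
(Check via b = v(v − 1)/6 = 51·50/6 = 2550/6 = 425.)

r = 25, b = 425.


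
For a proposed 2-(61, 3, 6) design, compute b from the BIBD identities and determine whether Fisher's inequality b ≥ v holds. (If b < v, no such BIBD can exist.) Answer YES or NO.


r = λ(v − 1)/(k − 1) = 6·60/2 = 180.
b = vr/k = 61·180/3 = 3660.
Fisher's inequality: b ≥ v ⇔ 3660 ≥ 61? YES.

YES


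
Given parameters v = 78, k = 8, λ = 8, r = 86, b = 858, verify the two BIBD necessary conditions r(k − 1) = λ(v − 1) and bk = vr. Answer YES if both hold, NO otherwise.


Condition (i): r(k − 1) = 86·7 = 602; λ(v − 1) = 8·77 = 616. Match? NO.
Condition (ii): bk = 858·8 = 6864; vr = 78·86 = 6708. Match? NO.
Both conditions hold? NO.

NO


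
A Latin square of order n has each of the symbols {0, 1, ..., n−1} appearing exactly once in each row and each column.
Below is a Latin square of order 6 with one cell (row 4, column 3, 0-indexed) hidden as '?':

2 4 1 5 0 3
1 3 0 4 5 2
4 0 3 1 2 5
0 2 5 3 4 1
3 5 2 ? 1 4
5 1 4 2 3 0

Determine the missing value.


Row 4 contains symbols [1, 2, 3, 4, 5] — missing [0].
Column 3 contains symbols [1, 2, 3, 4, 5] — missing [0].
The missing symbol must appear in both missing sets; intersection = [0].
Therefore the hidden value is 0.

Missing value = 0.


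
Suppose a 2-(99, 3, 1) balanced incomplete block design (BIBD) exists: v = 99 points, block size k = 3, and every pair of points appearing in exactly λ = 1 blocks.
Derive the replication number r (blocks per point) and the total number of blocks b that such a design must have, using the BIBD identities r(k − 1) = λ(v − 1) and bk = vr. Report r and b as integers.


Any 2-(v, k, λ) BIBD satisfies two necessary conditions:
  (i)  Each point sits in r blocks, and counting incidences through any fixed point gives r(k − 1) = λ(v − 1), so r = λ(v − 1)/(k − 1).
  (ii) Total incidences bk = vr, so b = vr/k.
Step 1: r = λ(v − 1)/(k − 1) = 1·(99 − 1)/(3 − 1) = 1·98/2 = 98/2 = 49.
Step 2: b = vr/k = 99·49/3 = 4851/3 = 1617.
Check integrality: r = 49 ∈ Z ✓, b = 1617 ∈ Z ✓.
(These identities are necessary conditions: they determine r and b for any design with these parameters, but do not by themselves prove that one exists.)

r = 49, b = 1617.


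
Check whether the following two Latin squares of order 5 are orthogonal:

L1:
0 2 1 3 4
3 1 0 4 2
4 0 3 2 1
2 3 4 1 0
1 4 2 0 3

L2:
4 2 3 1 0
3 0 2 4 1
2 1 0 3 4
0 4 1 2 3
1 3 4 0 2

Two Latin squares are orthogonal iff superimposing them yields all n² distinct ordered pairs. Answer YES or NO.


Form the n² = 25 superimposed pairs (L1[i][j], L2[i][j]), row by row (rows and columns indexed from 0):
row 0: (0,4) (2,2) (1,3) (3,1) (4,0)
row 1: (3,3) (1,0) (0,2) (4,4) (2,1)
row 2: (4,2) (0,1) (3,0) (2,3) (1,4)
row 3: (2,0) (3,4) (4,1) (1,2) (0,3)
row 4: (1,1) (4,3) (2,4) (0,0) (3,2)
Orthogonality requires all 25 pairs distinct.
Check by first coordinate: for each symbol s of L1, list the L2 entries in the n cells where L1 = s; they must all differ.
  L1 = 0: L2 entries (in reading order) 4, 2, 1, 3, 0 — all 5 distinct ✓
  L1 = 1: L2 entries (in reading order) 3, 0, 4, 2, 1 — all 5 distinct ✓
  L1 = 2: L2 entries (in reading order) 2, 1, 3, 0, 4 — all 5 distinct ✓
  L1 = 3: L2 entries (in reading order) 1, 3, 0, 4, 2 — all 5 distinct ✓
  L1 = 4: L2 entries (in reading order) 0, 4, 2, 1, 3 — all 5 distinct ✓
Every symbol of L1 meets every symbol of L2 exactly once, so all 25 pairs are distinct (25 of 25).
Conclusion: YES.

YES


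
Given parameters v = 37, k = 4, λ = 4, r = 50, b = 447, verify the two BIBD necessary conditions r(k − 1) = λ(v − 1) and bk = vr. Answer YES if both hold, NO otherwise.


Condition (i): r(k − 1) = 50·3 = 150; λ(v − 1) = 4·36 = 144. Match? NO.
Condition (ii): bk = 447·4 = 1788; vr = 37·50 = 1850. Match? NO.
Both conditions hold? NO.

NO


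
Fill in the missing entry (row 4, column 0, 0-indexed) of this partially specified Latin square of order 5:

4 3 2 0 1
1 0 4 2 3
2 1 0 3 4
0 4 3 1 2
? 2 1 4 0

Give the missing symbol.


Row 4 contains symbols [0, 1, 2, 4] — missing [3].
Column 0 contains symbols [0, 1, 2, 4] — missing [3].
The missing symbol must appear in both missing sets; intersection = [3].
Therefore the hidden value is 3.

Missing value = 3.


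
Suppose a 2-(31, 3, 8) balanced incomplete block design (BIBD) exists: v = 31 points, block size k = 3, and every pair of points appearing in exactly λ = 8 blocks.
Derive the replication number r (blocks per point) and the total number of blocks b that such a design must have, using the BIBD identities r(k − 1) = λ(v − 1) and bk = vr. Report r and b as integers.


Any 2-(v, k, λ) BIBD satisfies two necessary conditions:
  (i)  Each point sits in r blocks, and counting incidences through any fixed point gives r(k − 1) = λ(v − 1), so r = λ(v − 1)/(k − 1).
  (ii) Total incidences bk = vr, so b = vr/k.
Step 1: r = λ(v − 1)/(k − 1) = 8·(31 − 1)/(3 − 1) = 8·30/2 = 240/2 = 120.
Step 2: b = vr/k = 31·120/3 = 3720/3 = 1240.
Check integrality: r = 120 ∈ Z ✓, b = 1240 ∈ Z ✓.
(These identities are necessary conditions: they determine r and b for any design with these parameters, but do not by themselves prove that one exists.)

r = 120, b = 1240.


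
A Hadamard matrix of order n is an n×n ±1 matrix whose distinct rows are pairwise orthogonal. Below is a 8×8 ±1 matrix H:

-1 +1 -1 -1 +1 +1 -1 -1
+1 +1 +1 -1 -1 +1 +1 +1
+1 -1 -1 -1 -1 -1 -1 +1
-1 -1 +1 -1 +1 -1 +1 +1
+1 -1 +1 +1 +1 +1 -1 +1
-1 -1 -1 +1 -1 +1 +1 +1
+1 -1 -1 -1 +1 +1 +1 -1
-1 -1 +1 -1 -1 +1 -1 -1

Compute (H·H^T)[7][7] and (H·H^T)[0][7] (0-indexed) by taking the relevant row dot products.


Row 0 of H: [-1, 1, -1, -1, 1, 1, -1, -1].
Row 7 of H: [-1, -1, 1, -1, -1, 1, -1, -1].
(H·H^T)[7][7] = Σ_j H[7][j]·H[7][j] = (-1)² + (-1)² + (1)² + (-1)² + (-1)² + (1)² + (-1)² + (-1)² = 1 + 1 + 1 + 1 + 1 + 1 + 1 + 1 = 8.
(H·H^T)[0][7] = Σ_j H[0][j]·H[7][j] = (-1)·(-1) + (1)·(-1) + (-1)·(1) + (-1)·(-1) + (1)·(-1) + (1)·(1) + (-1)·(-1) + (-1)·(-1) = 1 + -1 + -1 + 1 + -1 + 1 + 1 + 1 = 2.
Rows 0 and 7 are not orthogonal (dot product = 2 ≠ 0), so H is not a Hadamard matrix.

(7,7) entry = 8; (0,7) entry = 2.


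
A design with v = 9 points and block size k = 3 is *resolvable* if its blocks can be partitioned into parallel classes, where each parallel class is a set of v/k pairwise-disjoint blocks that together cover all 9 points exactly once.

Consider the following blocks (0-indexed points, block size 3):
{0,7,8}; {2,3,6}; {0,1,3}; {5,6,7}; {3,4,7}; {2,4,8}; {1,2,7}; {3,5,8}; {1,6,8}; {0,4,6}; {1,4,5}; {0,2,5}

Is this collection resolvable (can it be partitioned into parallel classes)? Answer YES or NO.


v = 9, block size k = 3, number of blocks = 12.
For resolvability, blocks must partition into parallel classes of size v/k = 3.
Total blocks must therefore be a multiple of 3: 12 = 3·4 + 0 ⇒ divisible ✓.
Greedy packing gives 4 candidate class(es). Each should be a full parallel class (size 3, covers all 9 points).
  Class 1 (3 blocks): {0,7,8}; {2,3,6}; {1,4,5}. Points covered: [0, 1, 2, 3, 4, 5, 6, 7, 8].
  Class 2 (3 blocks): {0,1,3}; {5,6,7}; {2,4,8}. Points covered: [0, 1, 2, 3, 4, 5, 6, 7, 8].
  Class 3 (3 blocks): {3,4,7}; {1,6,8}; {0,2,5}. Points covered: [0, 1, 2, 3, 4, 5, 6, 7, 8].
  Class 4 (3 blocks): {1,2,7}; {3,5,8}; {0,4,6}. Points covered: [0, 1, 2, 3, 4, 5, 6, 7, 8].
All classes full (size 3)? YES. All classes cover every point? YES.
Resolvable? YES.

YES


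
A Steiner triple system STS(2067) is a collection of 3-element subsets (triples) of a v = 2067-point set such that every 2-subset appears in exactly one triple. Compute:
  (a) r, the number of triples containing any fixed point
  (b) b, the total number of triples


An STS(v) is a 2-(v, 3, 1) BIBD: block size k = 3, λ = 1.
Replication: r(k − 1) = λ(v − 1) ⇒ r·2 = 2067 − 1 = 2066 ⇒ r = 1033.
Block count: b = v(v − 1)/6 = 2067·2066/6 = 4270422/6 = 711737.
(Check via bk = vr: 711737·3 = 2135211 = 2067·1033 = 2135211 ✓.)

r = 1033, b = 711737.


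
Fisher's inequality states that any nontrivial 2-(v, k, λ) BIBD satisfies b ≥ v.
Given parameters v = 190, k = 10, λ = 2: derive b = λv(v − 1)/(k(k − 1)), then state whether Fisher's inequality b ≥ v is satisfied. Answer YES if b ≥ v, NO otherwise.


b = λv(v − 1)/(k(k − 1)) = 2·190·189/(10·9) = 71820/90 = 798.
Compare with v = 190: b ≥ v, so Fisher's inequality holds.

YES


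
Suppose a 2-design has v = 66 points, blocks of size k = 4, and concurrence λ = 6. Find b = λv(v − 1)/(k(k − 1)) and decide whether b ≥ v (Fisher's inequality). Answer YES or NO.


r = λ(v − 1)/(k − 1) = 6·65/3 = 130.
b = vr/k = 66·130/4 = 2145.
Fisher's inequality: b ≥ v ⇔ 2145 ≥ 66? YES.

YES


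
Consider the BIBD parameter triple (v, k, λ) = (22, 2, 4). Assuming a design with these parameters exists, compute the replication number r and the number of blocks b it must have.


Any 2-(v, k, λ) BIBD satisfies two necessary conditions:
  (i)  Each point sits in r blocks, and counting incidences through any fixed point gives r(k − 1) = λ(v − 1), so r = λ(v − 1)/(k − 1).
  (ii) Total incidences bk = vr, so b = vr/k.
Step 1: r = λ(v − 1)/(k − 1) = 4·(22 − 1)/(2 − 1) = 4·21/1 = 84/1 = 84.
Step 2: b = vr/k = 22·84/2 = 1848/2 = 924.
Check integrality: r = 84 ∈ Z ✓, b = 924 ∈ Z ✓.
(These identities are necessary conditions: they determine r and b for any design with these parameters, but do not by themselves prove that one exists.)

r = 84, b = 924.


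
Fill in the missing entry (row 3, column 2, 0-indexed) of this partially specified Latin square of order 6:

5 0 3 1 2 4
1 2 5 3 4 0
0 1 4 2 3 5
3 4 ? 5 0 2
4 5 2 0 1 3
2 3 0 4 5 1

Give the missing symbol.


Row 3 contains symbols [0, 2, 3, 4, 5] — missing [1].
Column 2 contains symbols [0, 2, 3, 4, 5] — missing [1].
The missing symbol must appear in both missing sets; intersection = [1].
Therefore the hidden value is 1.

Missing value = 1.


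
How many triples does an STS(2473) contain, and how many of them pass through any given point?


An STS(v) is a 2-(v, 3, 1) BIBD: block size k = 3, λ = 1.
Replication: r(k − 1) = λ(v − 1) ⇒ r·2 = 2473 − 1 = 2472 ⇒ r = 1236.
Block count: b = v(v − 1)/6 = 2473·2472/6 = 6113256/6 = 1018876.

r = 1236, b = 1018876.


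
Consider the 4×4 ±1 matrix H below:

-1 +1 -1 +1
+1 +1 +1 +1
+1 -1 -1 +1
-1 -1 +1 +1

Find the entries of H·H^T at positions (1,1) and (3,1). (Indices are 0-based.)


Row 1 of H: [1, 1, 1, 1].
Row 3 of H: [-1, -1, 1, 1].
(H·H^T)[1][1] = Σ_j H[1][j]·H[1][j] = (1)² + (1)² + (1)² + (1)² = 1 + 1 + 1 + 1 = 4.
(H·H^T)[3][1] = Σ_j H[3][j]·H[1][j] = (-1)·(1) + (-1)·(1) + (1)·(1) + (1)·(1) = -1 + -1 + 1 + 1 = 0.
So rows 3 and 1 are orthogonal; the diagonal entry equals n = 4.

(1,1) entry = 4; (3,1) entry = 0.


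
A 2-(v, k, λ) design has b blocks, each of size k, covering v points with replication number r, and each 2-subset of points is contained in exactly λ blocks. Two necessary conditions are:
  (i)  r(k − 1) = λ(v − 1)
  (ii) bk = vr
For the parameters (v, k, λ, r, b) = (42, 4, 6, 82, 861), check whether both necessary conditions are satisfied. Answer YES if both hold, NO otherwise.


Condition (i): r(k − 1) = 82·3 = 246; λ(v − 1) = 6·41 = 246. Match? YES.
Condition (ii): bk = 861·4 = 3444; vr = 42·82 = 3444. Match? YES.
Both conditions hold? YES.

YES


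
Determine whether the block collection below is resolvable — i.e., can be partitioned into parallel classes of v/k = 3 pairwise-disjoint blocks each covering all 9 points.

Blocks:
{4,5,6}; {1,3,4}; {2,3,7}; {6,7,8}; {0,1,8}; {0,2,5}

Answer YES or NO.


v = 9, block size k = 3, number of blocks = 6.
For resolvability, blocks must partition into parallel classes of size v/k = 3.
Total blocks must therefore be a multiple of 3: 6 = 3·2 + 0 ⇒ divisible ✓.
Greedy packing gives 2 candidate class(es). Each should be a full parallel class (size 3, covers all 9 points).
  Class 1 (3 blocks): {4,5,6}; {2,3,7}; {0,1,8}. Points covered: [0, 1, 2, 3, 4, 5, 6, 7, 8].
  Class 2 (3 blocks): {1,3,4}; {6,7,8}; {0,2,5}. Points covered: [0, 1, 2, 3, 4, 5, 6, 7, 8].
All classes full (size 3)? YES. All classes cover every point? YES.
Resolvable? YES.

YES


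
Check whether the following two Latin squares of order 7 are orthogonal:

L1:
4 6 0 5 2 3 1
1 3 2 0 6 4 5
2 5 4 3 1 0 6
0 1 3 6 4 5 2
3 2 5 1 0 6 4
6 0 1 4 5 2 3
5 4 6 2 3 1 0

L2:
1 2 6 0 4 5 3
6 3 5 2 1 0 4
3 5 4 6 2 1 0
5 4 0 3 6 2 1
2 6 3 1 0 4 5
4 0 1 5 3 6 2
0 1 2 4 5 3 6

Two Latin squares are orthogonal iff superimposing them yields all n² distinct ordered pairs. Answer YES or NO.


Form the n² = 49 superimposed pairs (L1[i][j], L2[i][j]), row by row (rows and columns indexed from 0):
row 0: (4,1) (6,2) (0,6) (5,0) (2,4) (3,5) (1,3)
row 1: (1,6) (3,3) (2,5) (0,2) (6,1) (4,0) (5,4)
row 2: (2,3) (5,5) (4,4) (3,6) (1,2) (0,1) (6,0)
row 3: (0,5) (1,4) (3,0) (6,3) (4,6) (5,2) (2,1)
row 4: (3,2) (2,6) (5,3) (1,1) (0,0) (6,4) (4,5)
row 5: (6,4) (0,0) (1,1) (4,5) (5,3) (2,6) (3,2)
row 6: (5,0) (4,1) (6,2) (2,4) (3,5) (1,3) (0,6)
Orthogonality requires all 49 pairs distinct.
But the pair (6,4) repeats: cell (4,5) has L1 = 6, L2 = 4, and cell (5,0) has L1 = 6, L2 = 4.
A repeated pair means some other pair never occurs (only 35 distinct pairs out of 49), so the squares are not orthogonal.
Conclusion: NO.

NO


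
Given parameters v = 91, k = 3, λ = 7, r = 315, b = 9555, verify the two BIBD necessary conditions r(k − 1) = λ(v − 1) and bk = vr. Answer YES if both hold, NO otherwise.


Condition (i): r(k − 1) = 315·2 = 630; λ(v − 1) = 7·90 = 630. Match? YES.
Condition (ii): bk = 9555·3 = 28665; vr = 91·315 = 28665. Match? YES.
Both conditions hold? YES.

YES


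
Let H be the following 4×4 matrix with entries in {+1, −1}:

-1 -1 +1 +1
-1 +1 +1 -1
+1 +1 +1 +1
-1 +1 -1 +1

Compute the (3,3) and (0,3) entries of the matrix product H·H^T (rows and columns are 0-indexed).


Row 0 of H: [-1, -1, 1, 1].
Row 3 of H: [-1, 1, -1, 1].
(H·H^T)[3][3] = Σ_j H[3][j]·H[3][j] = (-1)² + (1)² + (-1)² + (1)² = 1 + 1 + 1 + 1 = 4.
(H·H^T)[0][3] = Σ_j H[0][j]·H[3][j] = (-1)·(-1) + (-1)·(1) + (1)·(-1) + (1)·(1) = 1 + -1 + -1 + 1 = 0.
So rows 0 and 3 are orthogonal; the diagonal entry equals n = 4.

(3,3) entry = 4; (0,3) entry = 0.


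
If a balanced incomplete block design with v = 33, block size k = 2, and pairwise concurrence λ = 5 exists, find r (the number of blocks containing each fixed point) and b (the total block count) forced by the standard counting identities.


Any 2-(v, k, λ) BIBD satisfies two necessary conditions:
  (i)  Each point sits in r blocks, and counting incidences through any fixed point gives r(k − 1) = λ(v − 1), so r = λ(v − 1)/(k − 1).
  (ii) Total incidences bk = vr, so b = vr/k.
Step 1: r = λ(v − 1)/(k − 1) = 5·(33 − 1)/(2 − 1) = 5·32/1 = 160/1 = 160.
Step 2: b = vr/k = 33·160/2 = 5280/2 = 2640.
Check integrality: r = 160 ∈ Z ✓, b = 2640 ∈ Z ✓.
(These identities are necessary conditions: they determine r and b for any design with these parameters, but do not by themselves prove that one exists.)

r = 160, b = 2640.


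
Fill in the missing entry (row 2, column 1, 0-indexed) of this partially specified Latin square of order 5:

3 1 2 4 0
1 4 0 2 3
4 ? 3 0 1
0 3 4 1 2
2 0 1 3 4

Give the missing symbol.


Row 2 contains symbols [0, 1, 3, 4] — missing [2].
Column 1 contains symbols [0, 1, 3, 4] — missing [2].
The missing symbol must appear in both missing sets; intersection = [2].
Therefore the hidden value is 2.

Missing value = 2.


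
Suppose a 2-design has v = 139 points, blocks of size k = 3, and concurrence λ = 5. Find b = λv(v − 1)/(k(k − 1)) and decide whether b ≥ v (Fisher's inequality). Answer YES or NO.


r = λ(v − 1)/(k − 1) = 5·138/2 = 345.
b = vr/k = 139·345/3 = 15985.
Fisher's inequality: b ≥ v ⇔ 15985 ≥ 139? YES.

YES


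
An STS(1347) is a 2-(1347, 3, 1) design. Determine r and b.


An STS(v) is a 2-(v, 3, 1) BIBD: block size k = 3, λ = 1.
Replication: r(k − 1) = λ(v − 1) ⇒ r·2 = 1347 − 1 = 1346 ⇒ r = 673.
Block count: b = v(v − 1)/6 = 1347·1346/6 = 1813062/6 = 302177.
(Check via bk = vr: 302177·3 = 906531 = 1347·673 = 906531 ✓.)

r = 673, b = 302177.


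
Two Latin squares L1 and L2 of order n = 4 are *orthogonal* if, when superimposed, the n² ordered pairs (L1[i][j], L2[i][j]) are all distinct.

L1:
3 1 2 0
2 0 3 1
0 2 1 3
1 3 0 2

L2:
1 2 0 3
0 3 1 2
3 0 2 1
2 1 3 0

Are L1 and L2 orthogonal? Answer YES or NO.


Form the n² = 16 superimposed pairs (L1[i][j], L2[i][j]), row by row (rows and columns indexed from 0):
row 0: (3,1) (1,2) (2,0) (0,3)
row 1: (2,0) (0,3) (3,1) (1,2)
row 2: (0,3) (2,0) (1,2) (3,1)
row 3: (1,2) (3,1) (0,3) (2,0)
Orthogonality requires all 16 pairs distinct.
But the pair (2,0) repeats: cell (0,2) has L1 = 2, L2 = 0, and cell (1,0) has L1 = 2, L2 = 0.
A repeated pair means some other pair never occurs (only 4 distinct pairs out of 16), so the squares are not orthogonal.
Conclusion: NO.

NO


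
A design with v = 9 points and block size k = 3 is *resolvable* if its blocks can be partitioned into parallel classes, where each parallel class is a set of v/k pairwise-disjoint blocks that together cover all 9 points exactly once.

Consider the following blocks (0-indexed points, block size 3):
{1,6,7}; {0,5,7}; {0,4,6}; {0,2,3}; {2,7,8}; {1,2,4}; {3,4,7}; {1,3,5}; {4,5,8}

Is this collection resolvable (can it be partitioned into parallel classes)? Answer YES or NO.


v = 9, block size k = 3, number of blocks = 9.
For resolvability, blocks must partition into parallel classes of size v/k = 3.
Total blocks must therefore be a multiple of 3: 9 = 3·3 + 0 ⇒ divisible ✓.
Consider block {0,5,7}. The only other block(s) in the collection disjoint from it are {1,2,4} — just 1 block(s). Any parallel class containing {0,5,7} would need 2 other blocks each disjoint from it, so no parallel class of size 3 can contain {0,5,7}.
Since every block must belong to some parallel class in a resolution, the collection cannot be partitioned into parallel classes.
Resolvable? NO.

NO


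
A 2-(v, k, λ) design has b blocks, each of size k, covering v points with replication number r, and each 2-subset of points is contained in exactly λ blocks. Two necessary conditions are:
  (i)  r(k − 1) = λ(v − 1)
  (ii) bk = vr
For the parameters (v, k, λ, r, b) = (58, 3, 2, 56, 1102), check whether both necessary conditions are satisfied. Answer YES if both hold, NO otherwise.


Condition (i): r(k − 1) = 56·2 = 112; λ(v − 1) = 2·57 = 114. Match? NO.
Condition (ii): bk = 1102·3 = 3306; vr = 58·56 = 3248. Match? NO.
Both conditions hold? NO.

NO


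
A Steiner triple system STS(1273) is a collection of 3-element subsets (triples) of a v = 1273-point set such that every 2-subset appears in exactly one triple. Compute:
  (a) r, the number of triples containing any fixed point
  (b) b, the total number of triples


An STS(v) is a 2-(v, 3, 1) BIBD: block size k = 3, λ = 1.
Replication: r(k − 1) = λ(v − 1) ⇒ r·2 = 1273 − 1 = 1272 ⇒ r = 636.
Block count: bk = vr ⇒ b·3 = 1273·636 = 809628 ⇒ b = 269876.
(Check via b = v(v − 1)/6 = 1273·1272/6 = 1619256/6 = 269876.)

r = 636, b = 269876.


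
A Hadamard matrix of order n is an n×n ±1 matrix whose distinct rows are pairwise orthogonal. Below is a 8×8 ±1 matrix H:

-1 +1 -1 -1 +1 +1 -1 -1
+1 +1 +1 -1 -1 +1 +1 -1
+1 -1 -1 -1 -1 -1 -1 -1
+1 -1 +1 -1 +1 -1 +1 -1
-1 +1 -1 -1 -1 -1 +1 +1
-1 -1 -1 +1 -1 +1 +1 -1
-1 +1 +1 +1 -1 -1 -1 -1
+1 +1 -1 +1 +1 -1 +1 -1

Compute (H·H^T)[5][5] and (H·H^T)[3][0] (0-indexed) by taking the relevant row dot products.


Row 0 of H: [-1, 1, -1, -1, 1, 1, -1, -1].
Row 3 of H: [1, -1, 1, -1, 1, -1, 1, -1].
Row 5 of H: [-1, -1, -1, 1, -1, 1, 1, -1].
(H·H^T)[5][5] = Σ_j H[5][j]·H[5][j] = (-1)² + (-1)² + (-1)² + (1)² + (-1)² + (1)² + (1)² + (-1)² = 1 + 1 + 1 + 1 + 1 + 1 + 1 + 1 = 8.
(H·H^T)[3][0] = Σ_j H[3][j]·H[0][j] = (1)·(-1) + (-1)·(1) + (1)·(-1) + (-1)·(-1) + (1)·(1) + (-1)·(1) + (1)·(-1) + (-1)·(-1) = -1 + -1 + -1 + 1 + 1 + -1 + -1 + 1 = -2.
Rows 3 and 0 are not orthogonal (dot product = -2 ≠ 0), so H is not a Hadamard matrix.

(5,5) entry = 8; (3,0) entry = -2.


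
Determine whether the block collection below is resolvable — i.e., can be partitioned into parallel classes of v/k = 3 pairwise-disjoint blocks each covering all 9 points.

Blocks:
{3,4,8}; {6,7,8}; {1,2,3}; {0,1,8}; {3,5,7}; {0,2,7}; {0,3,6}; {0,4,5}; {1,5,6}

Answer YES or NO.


v = 9, block size k = 3, number of blocks = 9.
For resolvability, blocks must partition into parallel classes of size v/k = 3.
Total blocks must therefore be a multiple of 3: 9 = 3·3 + 0 ⇒ divisible ✓.
Consider block {0,1,8}. The only other block(s) in the collection disjoint from it are {3,5,7} — just 1 block(s). Any parallel class containing {0,1,8} would need 2 other blocks each disjoint from it, so no parallel class of size 3 can contain {0,1,8}.
Since every block must belong to some parallel class in a resolution, the collection cannot be partitioned into parallel classes.
Resolvable? NO.

NO


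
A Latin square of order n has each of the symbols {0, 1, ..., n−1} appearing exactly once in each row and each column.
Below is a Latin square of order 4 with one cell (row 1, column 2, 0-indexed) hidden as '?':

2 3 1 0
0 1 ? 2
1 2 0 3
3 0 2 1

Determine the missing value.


Row 1 contains symbols [0, 1, 2] — missing [3].
Column 2 contains symbols [0, 1, 2] — missing [3].
The missing symbol must appear in both missing sets; intersection = [3].
Therefore the hidden value is 3.

Missing value = 3.


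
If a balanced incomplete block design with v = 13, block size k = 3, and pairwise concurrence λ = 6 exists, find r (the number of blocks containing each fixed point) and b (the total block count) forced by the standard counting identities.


Any 2-(v, k, λ) BIBD satisfies two necessary conditions:
  (i)  Each point sits in r blocks, and counting incidences through any fixed point gives r(k − 1) = λ(v − 1), so r = λ(v − 1)/(k − 1).
  (ii) Total incidences bk = vr, so b = vr/k.
Step 1: r = λ(v − 1)/(k − 1) = 6·(13 − 1)/(3 − 1) = 6·12/2 = 72/2 = 36.
Step 2: b = vr/k = 13·36/3 = 468/3 = 156.
Check integrality: r = 36 ∈ Z ✓, b = 156 ∈ Z ✓.
(These identities are necessary conditions: they determine r and b for any design with these parameters, but do not by themselves prove that one exists.)

r = 36, b = 156.


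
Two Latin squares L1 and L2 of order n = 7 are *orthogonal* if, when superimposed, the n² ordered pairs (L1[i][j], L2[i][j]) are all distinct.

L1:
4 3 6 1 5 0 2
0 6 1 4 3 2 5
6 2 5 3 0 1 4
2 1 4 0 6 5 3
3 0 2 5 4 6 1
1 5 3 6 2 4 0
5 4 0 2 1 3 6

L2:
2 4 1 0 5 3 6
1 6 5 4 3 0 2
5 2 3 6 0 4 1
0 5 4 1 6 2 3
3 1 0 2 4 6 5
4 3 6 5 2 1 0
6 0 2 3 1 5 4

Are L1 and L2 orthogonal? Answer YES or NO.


Form the n² = 49 superimposed pairs (L1[i][j], L2[i][j]), row by row (rows and columns indexed from 0):
row 0: (4,2) (3,4) (6,1) (1,0) (5,5) (0,3) (2,6)
row 1: (0,1) (6,6) (1,5) (4,4) (3,3) (2,0) (5,2)
row 2: (6,5) (2,2) (5,3) (3,6) (0,0) (1,4) (4,1)
row 3: (2,0) (1,5) (4,4) (0,1) (6,6) (5,2) (3,3)
row 4: (3,3) (0,1) (2,0) (5,2) (4,4) (6,6) (1,5)
row 5: (1,4) (5,3) (3,6) (6,5) (2,2) (4,1) (0,0)
row 6: (5,6) (4,0) (0,2) (2,3) (1,1) (3,5) (6,4)
Orthogonality requires all 49 pairs distinct.
But the pair (2,0) repeats: cell (1,5) has L1 = 2, L2 = 0, and cell (3,0) has L1 = 2, L2 = 0.
A repeated pair means some other pair never occurs (only 28 distinct pairs out of 49), so the squares are not orthogonal.
Conclusion: NO.

NO


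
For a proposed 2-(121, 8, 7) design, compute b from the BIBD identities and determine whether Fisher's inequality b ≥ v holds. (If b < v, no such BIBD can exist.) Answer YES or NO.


r = λ(v − 1)/(k − 1) = 7·120/7 = 120.
b = vr/k = 121·120/8 = 1815.
Fisher's inequality: b ≥ v ⇔ 1815 ≥ 121? YES.

YES


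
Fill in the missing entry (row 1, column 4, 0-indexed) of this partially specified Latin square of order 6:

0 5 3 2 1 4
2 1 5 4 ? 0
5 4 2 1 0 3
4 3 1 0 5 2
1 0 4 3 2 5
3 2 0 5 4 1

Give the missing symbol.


Row 1 contains symbols [0, 1, 2, 4, 5] — missing [3].
Column 4 contains symbols [0, 1, 2, 4, 5] — missing [3].
The missing symbol must appear in both missing sets; intersection = [3].
Therefore the hidden value is 3.

Missing value = 3.


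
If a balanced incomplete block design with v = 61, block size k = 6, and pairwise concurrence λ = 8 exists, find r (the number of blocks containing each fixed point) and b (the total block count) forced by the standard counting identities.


Any 2-(v, k, λ) BIBD satisfies two necessary conditions:
  (i)  Each point sits in r blocks, and counting incidences through any fixed point gives r(k − 1) = λ(v − 1), so r = λ(v − 1)/(k − 1).
  (ii) Total incidences bk = vr, so b = vr/k.
Step 1: r = λ(v − 1)/(k − 1) = 8·(61 − 1)/(6 − 1) = 8·60/5 = 480/5 = 96.
Step 2: b = vr/k = 61·96/6 = 5856/6 = 976.
Check integrality: r = 96 ∈ Z ✓, b = 976 ∈ Z ✓.
(These identities are necessary conditions: they determine r and b for any design with these parameters, but do not by themselves prove that one exists.)

r = 96, b = 976.


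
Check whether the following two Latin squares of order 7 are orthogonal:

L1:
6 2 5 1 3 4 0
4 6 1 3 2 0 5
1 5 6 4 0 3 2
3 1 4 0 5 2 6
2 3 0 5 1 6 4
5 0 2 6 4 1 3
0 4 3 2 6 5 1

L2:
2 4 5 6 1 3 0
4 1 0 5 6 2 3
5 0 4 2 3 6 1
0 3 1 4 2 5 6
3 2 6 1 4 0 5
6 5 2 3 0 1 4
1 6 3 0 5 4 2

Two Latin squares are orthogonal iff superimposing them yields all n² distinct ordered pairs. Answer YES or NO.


Form the n² = 49 superimposed pairs (L1[i][j], L2[i][j]), row by row (rows and columns indexed from 0):
row 0: (6,2) (2,4) (5,5) (1,6) (3,1) (4,3) (0,0)
row 1: (4,4) (6,1) (1,0) (3,5) (2,6) (0,2) (5,3)
row 2: (1,5) (5,0) (6,4) (4,2) (0,3) (3,6) (2,1)
row 3: (3,0) (1,3) (4,1) (0,4) (5,2) (2,5) (6,6)
row 4: (2,3) (3,2) (0,6) (5,1) (1,4) (6,0) (4,5)
row 5: (5,6) (0,5) (2,2) (6,3) (4,0) (1,1) (3,4)
row 6: (0,1) (4,6) (3,3) (2,0) (6,5) (5,4) (1,2)
Orthogonality requires all 49 pairs distinct.
Check by first coordinate: for each symbol s of L1, list the L2 entries in the n cells where L1 = s; they must all differ.
  L1 = 0: L2 entries (in reading order) 0, 2, 3, 4, 6, 5, 1 — all 7 distinct ✓
  L1 = 1: L2 entries (in reading order) 6, 0, 5, 3, 4, 1, 2 — all 7 distinct ✓
  L1 = 2: L2 entries (in reading order) 4, 6, 1, 5, 3, 2, 0 — all 7 distinct ✓
  L1 = 3: L2 entries (in reading order) 1, 5, 6, 0, 2, 4, 3 — all 7 distinct ✓
  L1 = 4: L2 entries (in reading order) 3, 4, 2, 1, 5, 0, 6 — all 7 distinct ✓
  L1 = 5: L2 entries (in reading order) 5, 3, 0, 2, 1, 6, 4 — all 7 distinct ✓
  L1 = 6: L2 entries (in reading order) 2, 1, 4, 6, 0, 3, 5 — all 7 distinct ✓
Every symbol of L1 meets every symbol of L2 exactly once, so all 49 pairs are distinct (49 of 49).
Conclusion: YES.

YES


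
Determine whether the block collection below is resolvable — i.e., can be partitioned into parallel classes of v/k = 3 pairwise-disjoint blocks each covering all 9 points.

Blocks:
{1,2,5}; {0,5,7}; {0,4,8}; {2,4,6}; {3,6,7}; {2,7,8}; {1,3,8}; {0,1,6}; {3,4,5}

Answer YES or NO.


v = 9, block size k = 3, number of blocks = 9.
For resolvability, blocks must partition into parallel classes of size v/k = 3.
Total blocks must therefore be a multiple of 3: 9 = 3·3 + 0 ⇒ divisible ✓.
Greedy packing gives 3 candidate class(es). Each should be a full parallel class (size 3, covers all 9 points).
  Class 1 (3 blocks): {1,2,5}; {0,4,8}; {3,6,7}. Points covered: [0, 1, 2, 3, 4, 5, 6, 7, 8].
  Class 2 (3 blocks): {0,5,7}; {2,4,6}; {1,3,8}. Points covered: [0, 1, 2, 3, 4, 5, 6, 7, 8].
  Class 3 (3 blocks): {2,7,8}; {0,1,6}; {3,4,5}. Points covered: [0, 1, 2, 3, 4, 5, 6, 7, 8].
All classes full (size 3)? YES. All classes cover every point? YES.
Resolvable? YES.

YES


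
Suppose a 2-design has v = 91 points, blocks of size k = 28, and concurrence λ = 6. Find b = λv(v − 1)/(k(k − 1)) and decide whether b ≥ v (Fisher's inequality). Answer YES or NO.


r = λ(v − 1)/(k − 1) = 6·90/27 = 20.
b = vr/k = 91·20/28 = 65.
Fisher's inequality: b ≥ v ⇔ 65 ≥ 91? NO.

NO


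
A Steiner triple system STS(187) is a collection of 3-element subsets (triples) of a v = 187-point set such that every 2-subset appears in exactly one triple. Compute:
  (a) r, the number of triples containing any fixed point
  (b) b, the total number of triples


An STS(v) is a 2-(v, 3, 1) BIBD: block size k = 3, λ = 1.
Replication: r(k − 1) = λ(v − 1) ⇒ r·2 = 187 − 1 = 186 ⇒ r = 93.
Block count: bk = vr ⇒ b·3 = 187·93 = 17391 ⇒ b = 5797.
(Check via b = v(v − 1)/6 = 187·186/6 = 34782/6 = 5797.)

r = 93, b = 5797.


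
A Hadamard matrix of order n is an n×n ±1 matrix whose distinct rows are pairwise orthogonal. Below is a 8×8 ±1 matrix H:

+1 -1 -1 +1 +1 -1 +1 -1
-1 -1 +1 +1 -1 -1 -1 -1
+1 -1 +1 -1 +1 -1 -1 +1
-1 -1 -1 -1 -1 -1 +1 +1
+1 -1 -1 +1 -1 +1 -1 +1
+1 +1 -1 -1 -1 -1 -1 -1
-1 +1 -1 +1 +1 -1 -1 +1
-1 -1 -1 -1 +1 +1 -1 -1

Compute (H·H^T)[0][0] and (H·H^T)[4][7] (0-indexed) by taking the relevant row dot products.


Row 0 of H: [1, -1, -1, 1, 1, -1, 1, -1].
Row 4 of H: [1, -1, -1, 1, -1, 1, -1, 1].
Row 7 of H: [-1, -1, -1, -1, 1, 1, -1, -1].
(H·H^T)[0][0] = Σ_j H[0][j]·H[0][j] = (1)² + (-1)² + (-1)² + (1)² + (1)² + (-1)² + (1)² + (-1)² = 1 + 1 + 1 + 1 + 1 + 1 + 1 + 1 = 8.
(H·H^T)[4][7] = Σ_j H[4][j]·H[7][j] = (1)·(-1) + (-1)·(-1) + (-1)·(-1) + (1)·(-1) + (-1)·(1) + (1)·(1) + (-1)·(-1) + (1)·(-1) = -1 + 1 + 1 + -1 + -1 + 1 + 1 + -1 = 0.
So rows 4 and 7 are orthogonal; the diagonal entry equals n = 8.

(0,0) entry = 8; (4,7) entry = 0.
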